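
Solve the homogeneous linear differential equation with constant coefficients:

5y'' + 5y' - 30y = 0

Characteristic equation: 5r² + 5r - 30 = 0
Divide by 5: r² + r - 6 = 0
Roots: r = 2, -3 (distinct real)
General solution: y = C₁e^(2x) + C₂e^(-3x)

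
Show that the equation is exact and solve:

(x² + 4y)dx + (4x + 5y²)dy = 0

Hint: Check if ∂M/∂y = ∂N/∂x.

Verify exactness: ∂M/∂y = ∂N/∂x ✓
Find F(x,y) such that ∂F/∂x = M, ∂F/∂y = N
Solution: x³/3 + 4xy + 5y³/3 = C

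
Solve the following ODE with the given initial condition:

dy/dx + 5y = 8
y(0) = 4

General solution: y = 8/5 + Ce^(-5x)
Applying y(0) = 4: C = 4 - 8/5 = 12/5
Particular solution: y = 8/5 + (12/5)e^(-5x)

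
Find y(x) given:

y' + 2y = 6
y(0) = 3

General solution: y = 3 + Ce^(-2x)
Applying y(0) = 3: C = 3 - 3 = 0
Particular solution: y = 3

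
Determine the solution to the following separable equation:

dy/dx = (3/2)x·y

Separating variables and integrating:
ln|y| = 3x^2/4 + C

General solution: y = Ce^(3x^2/4)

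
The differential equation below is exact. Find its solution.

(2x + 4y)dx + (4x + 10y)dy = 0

Verify exactness: ∂M/∂y = ∂N/∂x ✓
Find F(x,y) such that ∂F/∂x = M, ∂F/∂y = N
Solution: x² + 4xy + 5y² = C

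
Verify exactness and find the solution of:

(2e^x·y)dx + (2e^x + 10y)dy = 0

Verify exactness: ∂M/∂y = ∂N/∂x ✓
Find F(x,y) such that ∂F/∂x = M, ∂F/∂y = N
Solution: 2e^x·y + 5y² = C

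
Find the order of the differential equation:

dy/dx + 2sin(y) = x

The order is 1 (highest derivative is of order 1).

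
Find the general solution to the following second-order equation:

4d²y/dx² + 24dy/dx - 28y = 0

Characteristic equation: 4r² + 24r - 28 = 0
Divide by 4: r² + 6r - 7 = 0
Roots: r = 1, -7 (distinct real)
General solution: y = C₁e^x + C₂e^(-7x)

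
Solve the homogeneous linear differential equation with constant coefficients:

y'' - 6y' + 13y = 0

Characteristic equation: r² - 6r + 13 = 0
Roots: r = 3 ± 2i (complex conjugates)
General solution: y = e^(3x)(C₁cos(2x) + C₂sin(2x))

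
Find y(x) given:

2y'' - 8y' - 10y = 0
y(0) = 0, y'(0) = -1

General solution: y = C₁e^(5x) + C₂e^(-x)
Applying ICs: C₁ = -1/6, C₂ = 1/6
Particular solution: y = -(1/6)e^(5x) + (1/6)e^(-x)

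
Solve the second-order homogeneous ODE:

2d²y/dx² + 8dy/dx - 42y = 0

Characteristic equation: 2r² + 8r - 42 = 0
Divide by 2: r² + 4r - 21 = 0
Roots: r = 3, -7 (distinct real)
General solution: y = C₁e^(3x) + C₂e^(-7x)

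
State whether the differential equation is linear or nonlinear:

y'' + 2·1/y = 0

Nonlinear (1/y term)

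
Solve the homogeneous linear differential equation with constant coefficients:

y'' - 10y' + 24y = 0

Characteristic equation: r² - 10r + 24 = 0
Roots: r = 6, 4 (distinct real)
General solution: y = C₁e^(6x) + C₂e^(4x)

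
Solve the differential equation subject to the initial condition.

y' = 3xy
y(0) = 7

General solution: y = Ce^(3x²/2)
Applying IC y(0) = 7:
Particular solution: y = 7e^(3x²/2)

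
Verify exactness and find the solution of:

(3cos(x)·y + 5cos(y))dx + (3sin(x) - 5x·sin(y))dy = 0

Verify exactness: ∂M/∂y = ∂N/∂x ✓
Find F(x,y) such that ∂F/∂x = M, ∂F/∂y = N
Solution: 3sin(x)·y + 5x·cos(y) = C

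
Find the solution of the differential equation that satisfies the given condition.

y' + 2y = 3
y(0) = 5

General solution: y = 3/2 + Ce^(-2x)
Applying y(0) = 5: C = 5 - 3/2 = 7/2
Particular solution: y = 3/2 + (7/2)e^(-2x)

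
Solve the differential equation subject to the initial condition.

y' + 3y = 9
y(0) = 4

General solution: y = 3 + Ce^(-3x)
Applying y(0) = 4: C = 4 - 3 = 1
Particular solution: y = 3 + e^(-3x)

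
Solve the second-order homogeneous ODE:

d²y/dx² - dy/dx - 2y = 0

Characteristic equation: r² - r - 2 = 0
Roots: r = 2, -1 (distinct real)
General solution: y = C₁e^(2x) + C₂e^(-x)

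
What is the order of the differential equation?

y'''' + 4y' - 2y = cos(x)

The order is 4 (highest derivative is of order 4).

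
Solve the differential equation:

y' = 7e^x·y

Separating variables and integrating:
ln|y| = 7e^x + C

General solution: y = Ce^(7e^x)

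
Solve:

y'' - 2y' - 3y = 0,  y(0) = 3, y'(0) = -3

General solution: y = C₁e^(3x) + C₂e^(-x)
Applying ICs: C₁ = 0, C₂ = 3
Particular solution: y = 3e^(-x)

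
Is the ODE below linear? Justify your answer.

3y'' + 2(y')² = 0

No. Nonlinear ((y')² term)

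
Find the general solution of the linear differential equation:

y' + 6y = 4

Using integrating factor method:

General solution: y = 2/3 + Ce^(-6x)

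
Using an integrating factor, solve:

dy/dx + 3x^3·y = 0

Using integrating factor method:

General solution: y = Ce^(-3x^4/4)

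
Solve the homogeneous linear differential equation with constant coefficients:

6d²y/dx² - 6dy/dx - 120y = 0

Characteristic equation: 6r² - 6r - 120 = 0
Divide by 6: r² - r - 20 = 0
Roots: r = 5, -4 (distinct real)
General solution: y = C₁e^(5x) + C₂e^(-4x)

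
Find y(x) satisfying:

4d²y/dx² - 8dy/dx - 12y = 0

Characteristic equation: 4r² - 8r - 12 = 0
Divide by 4: r² - 2r - 3 = 0
Roots: r = 3, -1 (distinct real)
General solution: y = C₁e^(3x) + C₂e^(-x)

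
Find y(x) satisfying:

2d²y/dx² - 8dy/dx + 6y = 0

Characteristic equation: 2r² - 8r + 6 = 0
Divide by 2: r² - 4r + 3 = 0
Roots: r = 1, 3 (distinct real)
General solution: y = C₁e^x + C₂e^(3x)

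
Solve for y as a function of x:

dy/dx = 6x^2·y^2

Separating variables and integrating:
-1/y = 2x^3 + C

General solution: y^-1 = -2x^3 + C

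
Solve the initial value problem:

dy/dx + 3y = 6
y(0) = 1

General solution: y = 2 + Ce^(-3x)
Applying y(0) = 1: C = 1 - 2 = -1
Particular solution: y = 2 - e^(-3x)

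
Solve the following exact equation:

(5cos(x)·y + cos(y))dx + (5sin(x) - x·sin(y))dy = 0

Verify exactness: ∂M/∂y = ∂N/∂x ✓
Find F(x,y) such that ∂F/∂x = M, ∂F/∂y = N
Solution: 5sin(x)·y + x·cos(y) = C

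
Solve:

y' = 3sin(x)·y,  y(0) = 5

General solution: y = Ce^(-3cos(x))
Applying IC y(0) = 5:
Particular solution: y = 5e^(3(1-cos(x)))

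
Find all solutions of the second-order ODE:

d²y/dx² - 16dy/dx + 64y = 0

Characteristic equation: r² - 16r + 64 = 0
Factored: (r - 8)² = 0
Repeated root: r = 8
General solution: y = (C₁ + C₂x)e^(8x)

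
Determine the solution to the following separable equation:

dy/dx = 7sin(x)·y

Separating variables and integrating:
ln|y| = -7cos(x) + C

General solution: y = Ce^(-7cos(x))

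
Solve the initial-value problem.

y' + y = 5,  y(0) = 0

General solution: y = 5 + Ce^(-x)
Applying y(0) = 0: C = 0 - 5 = -5
Particular solution: y = 5 - 5e^(-x)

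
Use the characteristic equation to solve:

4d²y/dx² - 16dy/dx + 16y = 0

Characteristic equation: 4r² - 16r + 16 = 0
Divide by 4: r² - 4r + 4 = 0
Factored: (r - 2)² = 0
Repeated root: r = 2
General solution: y = (C₁ + C₂x)e^(2x)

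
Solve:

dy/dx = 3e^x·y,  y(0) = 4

General solution: y = Ce^(3e^x)
Applying IC y(0) = 4:
Particular solution: y = 4e^(3(e^x - 1))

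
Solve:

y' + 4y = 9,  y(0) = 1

General solution: y = 9/4 + Ce^(-4x)
Applying y(0) = 1: C = 1 - 9/4 = -5/4
Particular solution: y = 9/4 - (5/4)e^(-4x)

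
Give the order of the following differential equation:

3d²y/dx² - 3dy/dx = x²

The order is 2 (highest derivative is of order 2).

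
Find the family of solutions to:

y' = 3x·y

Separating variables and integrating:
ln|y| = 3x^2/2 + C

General solution: y = Ce^(3x^2/2)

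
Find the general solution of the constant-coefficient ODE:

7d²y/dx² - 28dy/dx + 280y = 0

Characteristic equation: 7r² - 28r + 280 = 0
Divide by 7: r² - 4r + 40 = 0
Roots: r = 2 ± 6i (complex conjugates)
General solution: y = e^(2x)(C₁cos(6x) + C₂sin(6x))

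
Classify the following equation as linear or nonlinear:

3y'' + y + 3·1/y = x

Nonlinear (1/y term)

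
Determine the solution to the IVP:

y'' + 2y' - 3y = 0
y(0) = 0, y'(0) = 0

General solution: y = C₁e^x + C₂e^(-3x)
Applying ICs: C₁ = 0, C₂ = 0
Particular solution: y = 0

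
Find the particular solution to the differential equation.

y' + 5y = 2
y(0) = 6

General solution: y = 2/5 + Ce^(-5x)
Applying y(0) = 6: C = 6 - 2/5 = 28/5
Particular solution: y = 2/5 + (28/5)e^(-5x)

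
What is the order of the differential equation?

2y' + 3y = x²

The order is 1 (highest derivative is of order 1).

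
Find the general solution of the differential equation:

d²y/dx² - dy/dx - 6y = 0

Characteristic equation: r² - r - 6 = 0
Roots: r = 3, -2 (distinct real)
General solution: y = C₁e^(3x) + C₂e^(-2x)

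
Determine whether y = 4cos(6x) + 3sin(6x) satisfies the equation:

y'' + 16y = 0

Verification:
y'' = -144cos(6x) - 108sin(6x)
y'' + 16y ≠ 0 (frequency mismatch: got 36 instead of 16)

No, it is not a solution.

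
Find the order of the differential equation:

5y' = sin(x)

The order is 1 (highest derivative is of order 1).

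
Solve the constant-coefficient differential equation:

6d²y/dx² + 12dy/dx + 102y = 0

Characteristic equation: 6r² + 12r + 102 = 0
Divide by 6: r² + 2r + 17 = 0
Roots: r = -1 ± 4i (complex conjugates)
General solution: y = e^(-x)(C₁cos(4x) + C₂sin(4x))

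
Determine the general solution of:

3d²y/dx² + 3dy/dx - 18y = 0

Characteristic equation: 3r² + 3r - 18 = 0
Divide by 3: r² + r - 6 = 0
Roots: r = 2, -3 (distinct real)
General solution: y = C₁e^(2x) + C₂e^(-3x)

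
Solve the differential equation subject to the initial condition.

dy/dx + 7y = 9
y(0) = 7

General solution: y = 9/7 + Ce^(-7x)
Applying y(0) = 7: C = 7 - 9/7 = 40/7
Particular solution: y = 9/7 + (40/7)e^(-7x)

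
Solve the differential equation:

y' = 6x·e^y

Separating variables and integrating:
-e^(-y) = 3x² + C

General solution: y = -ln(C - 3x²)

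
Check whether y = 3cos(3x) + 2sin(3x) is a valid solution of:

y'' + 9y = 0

Verification:
y'' = -27cos(3x) - 18sin(3x)
y'' + 9y = 0 ✓

Yes, it is a solution.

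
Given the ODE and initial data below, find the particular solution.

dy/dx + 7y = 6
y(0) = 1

General solution: y = 6/7 + Ce^(-7x)
Applying y(0) = 1: C = 1 - 6/7 = 1/7
Particular solution: y = 6/7 + (1/7)e^(-7x)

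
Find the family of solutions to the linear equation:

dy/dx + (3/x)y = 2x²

Using integrating factor method:

General solution: y = (1/3)x^3 + Cx^(-3)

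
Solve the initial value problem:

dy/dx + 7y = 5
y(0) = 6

General solution: y = 5/7 + Ce^(-7x)
Applying y(0) = 6: C = 6 - 5/7 = 37/7
Particular solution: y = 5/7 + (37/7)e^(-7x)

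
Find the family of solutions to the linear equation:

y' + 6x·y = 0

Using integrating factor method:

General solution: y = Ce^(-3x^2)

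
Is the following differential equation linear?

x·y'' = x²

Yes. Linear (y and its derivatives appear to the first power only, no products of y terms)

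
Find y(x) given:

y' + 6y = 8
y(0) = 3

General solution: y = 4/3 + Ce^(-6x)
Applying y(0) = 3: C = 3 - 4/3 = 5/3
Particular solution: y = 4/3 + (5/3)e^(-6x)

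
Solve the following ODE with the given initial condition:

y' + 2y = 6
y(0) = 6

General solution: y = 3 + Ce^(-2x)
Applying y(0) = 6: C = 6 - 3 = 3
Particular solution: y = 3 + 3e^(-2x)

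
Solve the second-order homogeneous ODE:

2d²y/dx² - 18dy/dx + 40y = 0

Characteristic equation: 2r² - 18r + 40 = 0
Divide by 2: r² - 9r + 20 = 0
Roots: r = 4, 5 (distinct real)
General solution: y = C₁e^(4x) + C₂e^(5x)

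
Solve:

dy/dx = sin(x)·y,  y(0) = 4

General solution: y = Ce^(-cos(x))
Applying IC y(0) = 4:
Particular solution: y = 4e^(1-cos(x))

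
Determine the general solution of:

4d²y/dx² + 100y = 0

Characteristic equation: 4r² + 100 = 0
Divide by 4: r² + 25 = 0
Roots: r = ±5i (complex conjugates)
General solution: y = C₁cos(5x) + C₂sin(5x)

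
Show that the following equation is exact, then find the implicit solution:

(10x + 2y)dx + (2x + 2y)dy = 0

Verify exactness: ∂M/∂y = ∂N/∂x ✓
Find F(x,y) such that ∂F/∂x = M, ∂F/∂y = N
Solution: 5x² + 2xy + y² = C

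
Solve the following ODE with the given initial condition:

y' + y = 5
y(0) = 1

General solution: y = 5 + Ce^(-x)
Applying y(0) = 1: C = 1 - 5 = -4
Particular solution: y = 5 - 4e^(-x)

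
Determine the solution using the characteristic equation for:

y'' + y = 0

Characteristic equation: r² + 1 = 0
Roots: r = ±i (complex conjugates)
General solution: y = C₁cos(x) + C₂sin(x)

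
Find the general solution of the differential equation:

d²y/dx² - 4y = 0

Characteristic equation: r² - 4 = 0
Roots: r = 2, -2 (distinct real)
General solution: y = C₁e^(2x) + C₂e^(-2x)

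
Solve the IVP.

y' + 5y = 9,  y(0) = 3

General solution: y = 9/5 + Ce^(-5x)
Applying y(0) = 3: C = 3 - 9/5 = 6/5
Particular solution: y = 9/5 + (6/5)e^(-5x)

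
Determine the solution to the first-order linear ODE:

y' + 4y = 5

Using integrating factor method:

General solution: y = 5/4 + Ce^(-4x)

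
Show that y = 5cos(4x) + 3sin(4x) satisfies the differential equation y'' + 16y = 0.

Verification:
y'' = -80cos(4x) - 48sin(4x)
y'' + 16y = 0 ✓

Yes, it is a solution.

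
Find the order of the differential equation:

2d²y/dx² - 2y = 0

The order is 2 (highest derivative is of order 2).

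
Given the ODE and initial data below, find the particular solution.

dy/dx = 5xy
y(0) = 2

General solution: y = Ce^(5x²/2)
Applying IC y(0) = 2:
Particular solution: y = 2e^(5x²/2)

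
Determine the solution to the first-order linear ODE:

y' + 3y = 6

Using integrating factor method:

General solution: y = 2 + Ce^(-3x)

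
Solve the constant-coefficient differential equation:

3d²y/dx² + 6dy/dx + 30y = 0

Characteristic equation: 3r² + 6r + 30 = 0
Divide by 3: r² + 2r + 10 = 0
Roots: r = -1 ± 3i (complex conjugates)
General solution: y = e^(-x)(C₁cos(3x) + C₂sin(3x))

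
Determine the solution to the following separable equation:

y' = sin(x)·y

Separating variables and integrating:
ln|y| = -cos(x) + C

General solution: y = Ce^(-cos(x))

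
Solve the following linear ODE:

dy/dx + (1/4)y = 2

Using integrating factor method:

General solution: y = 8 + Ce^(-x/4)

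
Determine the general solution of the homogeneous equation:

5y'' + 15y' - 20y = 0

Characteristic equation: 5r² + 15r - 20 = 0
Divide by 5: r² + 3r - 4 = 0
Roots: r = 1, -4 (distinct real)
General solution: y = C₁e^x + C₂e^(-4x)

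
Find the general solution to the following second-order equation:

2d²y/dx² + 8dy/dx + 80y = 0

Characteristic equation: 2r² + 8r + 80 = 0
Divide by 2: r² + 4r + 40 = 0
Roots: r = -2 ± 6i (complex conjugates)
General solution: y = e^(-2x)(C₁cos(6x) + C₂sin(6x))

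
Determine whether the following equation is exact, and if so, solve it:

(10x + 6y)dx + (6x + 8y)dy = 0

Verify exactness: ∂M/∂y = ∂N/∂x ✓
Find F(x,y) such that ∂F/∂x = M, ∂F/∂y = N
Solution: 5x² + 6xy + 4y² = C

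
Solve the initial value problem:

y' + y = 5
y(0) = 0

General solution: y = 5 + Ce^(-x)
Applying y(0) = 0: C = 0 - 5 = -5
Particular solution: y = 5 - 5e^(-x)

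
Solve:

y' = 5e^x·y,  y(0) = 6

General solution: y = Ce^(5e^x)
Applying IC y(0) = 6:
Particular solution: y = 6e^(5(e^x - 1))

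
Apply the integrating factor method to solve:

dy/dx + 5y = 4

Using integrating factor method:

General solution: y = 4/5 + Ce^(-5x)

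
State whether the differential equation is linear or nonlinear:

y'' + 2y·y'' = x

Nonlinear (y·y'' term)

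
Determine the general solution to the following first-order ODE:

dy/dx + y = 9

Using integrating factor method:

General solution: y = 9 + Ce^(-x)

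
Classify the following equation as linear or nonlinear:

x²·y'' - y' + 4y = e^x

Linear (y and its derivatives appear to the first power only, no products of y terms)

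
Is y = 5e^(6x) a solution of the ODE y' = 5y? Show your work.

Verification:
y = 5e^(6x)
y' = 30e^(6x)
But 5y = 25e^(6x)
y' ≠ 5y — the derivative does not match

No, it is not a solution.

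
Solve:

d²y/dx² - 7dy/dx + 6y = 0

Characteristic equation: r² - 7r + 6 = 0
Roots: r = 6, 1 (distinct real)
General solution: y = C₁e^(6x) + C₂e^x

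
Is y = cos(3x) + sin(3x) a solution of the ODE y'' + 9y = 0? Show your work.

Verification:
y'' = -9cos(3x) - 9sin(3x)
y'' + 9y = 0 ✓

Yes, it is a solution.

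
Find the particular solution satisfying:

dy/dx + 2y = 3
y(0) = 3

General solution: y = 3/2 + Ce^(-2x)
Applying y(0) = 3: C = 3 - 3/2 = 3/2
Particular solution: y = 3/2 + (3/2)e^(-2x)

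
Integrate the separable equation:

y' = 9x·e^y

Separating variables and integrating:
-e^(-y) = 9x²/2 + C

General solution: y = -ln(C - 9x²/2)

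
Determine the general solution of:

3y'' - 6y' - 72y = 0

Characteristic equation: 3r² - 6r - 72 = 0
Divide by 3: r² - 2r - 24 = 0
Roots: r = 6, -4 (distinct real)
General solution: y = C₁e^(6x) + C₂e^(-4x)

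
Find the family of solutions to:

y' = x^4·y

Separating variables and integrating:
ln|y| = x^5/5 + C

General solution: y = Ce^(x^5/5)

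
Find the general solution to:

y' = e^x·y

Separating variables and integrating:
ln|y| = e^x + C

General solution: y = Ce^(e^x)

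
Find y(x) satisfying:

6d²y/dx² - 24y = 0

Characteristic equation: 6r² - 24 = 0
Divide by 6: r² - 4 = 0
Roots: r = 2, -2 (distinct real)
General solution: y = C₁e^(2x) + C₂e^(-2x)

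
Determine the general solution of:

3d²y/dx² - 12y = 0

Characteristic equation: 3r² - 12 = 0
Divide by 3: r² - 4 = 0
Roots: r = 2, -2 (distinct real)
General solution: y = C₁e^(2x) + C₂e^(-2x)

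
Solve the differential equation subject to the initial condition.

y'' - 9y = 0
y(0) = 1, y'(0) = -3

General solution: y = C₁e^(3x) + C₂e^(-3x)
Applying ICs: C₁ = 0, C₂ = 1
Particular solution: y = e^(-3x)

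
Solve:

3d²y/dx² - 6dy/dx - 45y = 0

Characteristic equation: 3r² - 6r - 45 = 0
Divide by 3: r² - 2r - 15 = 0
Roots: r = 5, -3 (distinct real)
General solution: y = C₁e^(5x) + C₂e^(-3x)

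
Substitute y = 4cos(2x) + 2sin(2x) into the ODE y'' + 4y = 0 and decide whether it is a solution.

Verification:
y'' = -16cos(2x) - 8sin(2x)
y'' + 4y = 0 ✓

Yes, it is a solution.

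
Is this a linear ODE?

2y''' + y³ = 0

No. Nonlinear (y³ term)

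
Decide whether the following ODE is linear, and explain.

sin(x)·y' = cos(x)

Linear (y and its derivatives appear to the first power only, no products of y terms)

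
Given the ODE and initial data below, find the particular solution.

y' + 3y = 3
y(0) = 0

General solution: y = 1 + Ce^(-3x)
Applying y(0) = 0: C = 0 - 1 = -1
Particular solution: y = 1 - e^(-3x)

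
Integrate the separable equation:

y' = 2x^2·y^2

Separating variables and integrating:
-1/y = 2x^3/3 + C

General solution: y^-1 = (-2/3)x^3 + C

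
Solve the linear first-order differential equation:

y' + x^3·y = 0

Using integrating factor method:

General solution: y = Ce^(-x^4/4)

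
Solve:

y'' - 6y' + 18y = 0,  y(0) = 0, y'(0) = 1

General solution: y = e^(3x)(C₁cos(3x) + C₂sin(3x))
Complex roots r = 3 ± 3i
Applying ICs: C₁ = 0, C₂ = 1/3
Particular solution: y = e^(3x)((1/3)sin(3x))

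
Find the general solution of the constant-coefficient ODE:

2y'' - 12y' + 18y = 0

Characteristic equation: 2r² - 12r + 18 = 0
Divide by 2: r² - 6r + 9 = 0
Factored: (r - 3)² = 0
Repeated root: r = 3
General solution: y = (C₁ + C₂x)e^(3x)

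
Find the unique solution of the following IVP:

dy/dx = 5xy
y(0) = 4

General solution: y = Ce^(5x²/2)
Applying IC y(0) = 4:
Particular solution: y = 4e^(5x²/2)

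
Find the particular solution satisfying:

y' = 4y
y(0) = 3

General solution: y = Ce^(4x)
Applying IC y(0) = 3:
Particular solution: y = 3e^(4x)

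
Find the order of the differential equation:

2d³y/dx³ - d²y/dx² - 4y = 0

The order is 3 (highest derivative is of order 3).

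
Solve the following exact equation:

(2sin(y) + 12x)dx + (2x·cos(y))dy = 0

Verify exactness: ∂M/∂y = ∂N/∂x ✓
Find F(x,y) such that ∂F/∂x = M, ∂F/∂y = N
Solution: 2x·sin(y) + 6x² = C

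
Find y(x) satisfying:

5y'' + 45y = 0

Characteristic equation: 5r² + 45 = 0
Divide by 5: r² + 9 = 0
Roots: r = ±3i (complex conjugates)
General solution: y = C₁cos(3x) + C₂sin(3x)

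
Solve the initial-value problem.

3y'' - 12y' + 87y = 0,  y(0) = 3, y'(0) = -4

General solution: y = e^(2x)(C₁cos(5x) + C₂sin(5x))
Complex roots r = 2 ± 5i
Applying ICs: C₁ = 3, C₂ = -2
Particular solution: y = e^(2x)(3cos(5x) - 2sin(5x))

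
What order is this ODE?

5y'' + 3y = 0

The order is 2 (highest derivative is of order 2).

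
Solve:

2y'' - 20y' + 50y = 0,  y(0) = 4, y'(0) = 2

General solution: y = (C₁ + C₂x)e^(5x)
Repeated root r = 5
Applying ICs: C₁ = 4, C₂ = -18
Particular solution: y = (4 - 18x)e^(5x)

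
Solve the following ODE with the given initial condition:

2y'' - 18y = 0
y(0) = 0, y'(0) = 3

General solution: y = C₁e^(3x) + C₂e^(-3x)
Applying ICs: C₁ = 1/2, C₂ = -1/2
Particular solution: y = (1/2)e^(3x) - (1/2)e^(-3x)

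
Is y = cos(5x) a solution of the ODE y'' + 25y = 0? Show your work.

Verification:
y'' = -25cos(5x)
y'' + 25y = 0 ✓

Yes, it is a solution.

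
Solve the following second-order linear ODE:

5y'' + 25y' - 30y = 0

Characteristic equation: 5r² + 25r - 30 = 0
Divide by 5: r² + 5r - 6 = 0
Roots: r = 1, -6 (distinct real)
General solution: y = C₁e^x + C₂e^(-6x)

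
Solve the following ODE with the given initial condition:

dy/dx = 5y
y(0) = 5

General solution: y = Ce^(5x)
Applying IC y(0) = 5:
Particular solution: y = 5e^(5x)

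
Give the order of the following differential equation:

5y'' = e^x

The order is 2 (highest derivative is of order 2).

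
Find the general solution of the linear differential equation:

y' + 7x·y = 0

Using integrating factor method:

General solution: y = Ce^(-7x^2/2)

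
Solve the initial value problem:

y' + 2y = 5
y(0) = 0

General solution: y = 5/2 + Ce^(-2x)
Applying y(0) = 0: C = 0 - 5/2 = -5/2
Particular solution: y = 5/2 - (5/2)e^(-2x)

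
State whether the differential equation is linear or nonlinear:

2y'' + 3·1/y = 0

Nonlinear (1/y term)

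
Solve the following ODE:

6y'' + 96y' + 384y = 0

Characteristic equation: 6r² + 96r + 384 = 0
Divide by 6: r² + 16r + 64 = 0
Factored: (r + 8)² = 0
Repeated root: r = -8
General solution: y = (C₁ + C₂x)e^(-8x)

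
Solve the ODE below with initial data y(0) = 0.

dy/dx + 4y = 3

General solution: y = 3/4 + Ce^(-4x)
Applying y(0) = 0: C = 0 - 3/4 = -3/4
Particular solution: y = 3/4 - (3/4)e^(-4x)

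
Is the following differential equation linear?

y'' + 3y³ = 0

No. Nonlinear (y³ term)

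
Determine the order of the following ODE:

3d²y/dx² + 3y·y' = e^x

The order is 2 (highest derivative is of order 2).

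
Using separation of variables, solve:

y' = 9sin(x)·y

Separating variables and integrating:
ln|y| = -9cos(x) + C

General solution: y = Ce^(-9cos(x))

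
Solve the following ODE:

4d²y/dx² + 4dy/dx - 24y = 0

Characteristic equation: 4r² + 4r - 24 = 0
Divide by 4: r² + r - 6 = 0
Roots: r = 2, -3 (distinct real)
General solution: y = C₁e^(2x) + C₂e^(-3x)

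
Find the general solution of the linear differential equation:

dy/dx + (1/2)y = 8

Using integrating factor method:

General solution: y = 16 + Ce^(-x/2)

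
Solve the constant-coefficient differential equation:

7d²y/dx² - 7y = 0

Characteristic equation: 7r² - 7 = 0
Divide by 7: r² - 1 = 0
Roots: r = 1, -1 (distinct real)
General solution: y = C₁e^x + C₂e^(-x)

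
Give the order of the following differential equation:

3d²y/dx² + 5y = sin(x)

The order is 2 (highest derivative is of order 2).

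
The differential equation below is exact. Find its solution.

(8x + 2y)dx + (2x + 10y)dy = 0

Verify exactness: ∂M/∂y = ∂N/∂x ✓
Find F(x,y) such that ∂F/∂x = M, ∂F/∂y = N
Solution: 4x² + 2xy + 5y² = C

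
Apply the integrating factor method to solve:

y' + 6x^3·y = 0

Using integrating factor method:

General solution: y = Ce^(-3x^4/2)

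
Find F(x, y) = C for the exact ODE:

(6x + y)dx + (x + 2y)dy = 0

Verify exactness: ∂M/∂y = ∂N/∂x ✓
Find F(x,y) such that ∂F/∂x = M, ∂F/∂y = N
Solution: 3x² + xy + y² = C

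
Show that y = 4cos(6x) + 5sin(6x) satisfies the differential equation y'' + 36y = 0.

Verification:
y'' = -144cos(6x) - 180sin(6x)
y'' + 36y = 0 ✓

Yes, it is a solution.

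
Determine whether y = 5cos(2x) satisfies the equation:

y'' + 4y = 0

Verification:
y'' = -20cos(2x)
y'' + 4y = 0 ✓

Yes, it is a solution.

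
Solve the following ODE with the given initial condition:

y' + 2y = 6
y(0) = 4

General solution: y = 3 + Ce^(-2x)
Applying y(0) = 4: C = 4 - 3 = 1
Particular solution: y = 3 + e^(-2x)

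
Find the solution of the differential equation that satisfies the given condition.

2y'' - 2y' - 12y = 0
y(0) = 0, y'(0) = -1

General solution: y = C₁e^(3x) + C₂e^(-2x)
Applying ICs: C₁ = -1/5, C₂ = 1/5
Particular solution: y = -(1/5)e^(3x) + (1/5)e^(-2x)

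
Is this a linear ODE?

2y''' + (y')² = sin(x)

No. Nonlinear ((y')² term)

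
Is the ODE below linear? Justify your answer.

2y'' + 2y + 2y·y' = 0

No. Nonlinear (product y·y')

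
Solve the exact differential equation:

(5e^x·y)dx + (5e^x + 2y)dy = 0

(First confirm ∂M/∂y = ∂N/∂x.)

Verify exactness: ∂M/∂y = ∂N/∂x ✓
Find F(x,y) such that ∂F/∂x = M, ∂F/∂y = N
Solution: 5e^x·y + y² = C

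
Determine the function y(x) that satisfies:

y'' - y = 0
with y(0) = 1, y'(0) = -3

General solution: y = C₁e^x + C₂e^(-x)
Applying ICs: C₁ = -1, C₂ = 2
Particular solution: y = -e^x + 2e^(-x)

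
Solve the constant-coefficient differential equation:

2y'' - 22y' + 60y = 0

Characteristic equation: 2r² - 22r + 60 = 0
Divide by 2: r² - 11r + 30 = 0
Roots: r = 6, 5 (distinct real)
General solution: y = C₁e^(6x) + C₂e^(5x)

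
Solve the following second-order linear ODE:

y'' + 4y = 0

Characteristic equation: r² + 4 = 0
Roots: r = ±2i (complex conjugates)
General solution: y = C₁cos(2x) + C₂sin(2x)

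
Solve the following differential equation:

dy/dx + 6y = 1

Using integrating factor method:

General solution: y = 1/6 + Ce^(-6x)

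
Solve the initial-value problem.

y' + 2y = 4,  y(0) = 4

General solution: y = 2 + Ce^(-2x)
Applying y(0) = 4: C = 4 - 2 = 2
Particular solution: y = 2 + 2e^(-2x)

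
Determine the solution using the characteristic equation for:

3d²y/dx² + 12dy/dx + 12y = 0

Characteristic equation: 3r² + 12r + 12 = 0
Divide by 3: r² + 4r + 4 = 0
Factored: (r + 2)² = 0
Repeated root: r = -2
General solution: y = (C₁ + C₂x)e^(-2x)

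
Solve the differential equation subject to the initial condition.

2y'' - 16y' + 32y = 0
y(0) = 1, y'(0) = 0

General solution: y = (C₁ + C₂x)e^(4x)
Repeated root r = 4
Applying ICs: C₁ = 1, C₂ = -4
Particular solution: y = (1 - 4x)e^(4x)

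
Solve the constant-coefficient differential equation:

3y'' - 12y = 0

Characteristic equation: 3r² - 12 = 0
Divide by 3: r² - 4 = 0
Roots: r = 2, -2 (distinct real)
General solution: y = C₁e^(2x) + C₂e^(-2x)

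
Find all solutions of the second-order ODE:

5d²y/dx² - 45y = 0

Characteristic equation: 5r² - 45 = 0
Divide by 5: r² - 9 = 0
Roots: r = 3, -3 (distinct real)
General solution: y = C₁e^(3x) + C₂e^(-3x)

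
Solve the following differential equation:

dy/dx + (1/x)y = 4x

Using integrating factor method:

General solution: y = (4/3)x^2 + C/x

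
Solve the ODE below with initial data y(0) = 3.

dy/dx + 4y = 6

General solution: y = 3/2 + Ce^(-4x)
Applying y(0) = 3: C = 3 - 3/2 = 3/2
Particular solution: y = 3/2 + (3/2)e^(-4x)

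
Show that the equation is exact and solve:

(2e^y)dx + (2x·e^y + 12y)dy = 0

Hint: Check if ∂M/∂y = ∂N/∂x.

Verify exactness: ∂M/∂y = ∂N/∂x ✓
Find F(x,y) such that ∂F/∂x = M, ∂F/∂y = N
Solution: 2x·e^y + 6y² = C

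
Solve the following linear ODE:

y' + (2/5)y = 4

Using integrating factor method:

General solution: y = 10 + Ce^(-2x/5)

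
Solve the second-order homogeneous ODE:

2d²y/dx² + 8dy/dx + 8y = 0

Characteristic equation: 2r² + 8r + 8 = 0
Divide by 2: r² + 4r + 4 = 0
Factored: (r + 2)² = 0
Repeated root: r = -2
General solution: y = (C₁ + C₂x)e^(-2x)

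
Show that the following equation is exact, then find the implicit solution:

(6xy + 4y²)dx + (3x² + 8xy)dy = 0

Verify exactness: ∂M/∂y = ∂N/∂x ✓
Find F(x,y) such that ∂F/∂x = M, ∂F/∂y = N
Solution: 3x²y + 4xy² = C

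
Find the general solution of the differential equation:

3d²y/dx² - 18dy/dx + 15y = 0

Characteristic equation: 3r² - 18r + 15 = 0
Divide by 3: r² - 6r + 5 = 0
Roots: r = 5, 1 (distinct real)
General solution: y = C₁e^(5x) + C₂e^x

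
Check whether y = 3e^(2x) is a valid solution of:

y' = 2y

Verification:
y = 3e^(2x)
y' = 6e^(2x)
2y = 6e^(2x)
y' = 2y ✓

Yes, it is a solution.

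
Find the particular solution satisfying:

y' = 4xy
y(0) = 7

General solution: y = Ce^(2x²)
Applying IC y(0) = 7:
Particular solution: y = 7e^(2x²)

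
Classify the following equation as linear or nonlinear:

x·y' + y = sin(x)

Linear (y and its derivatives appear to the first power only, no products of y terms)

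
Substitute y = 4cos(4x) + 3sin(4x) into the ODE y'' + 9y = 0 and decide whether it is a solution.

Verification:
y'' = -64cos(4x) - 48sin(4x)
y'' + 9y ≠ 0 (frequency mismatch: got 16 instead of 9)

No, it is not a solution.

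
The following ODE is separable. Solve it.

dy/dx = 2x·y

Separating variables and integrating:
ln|y| = x^2 + C

General solution: y = Ce^(x^2)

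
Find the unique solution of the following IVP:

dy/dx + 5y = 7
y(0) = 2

General solution: y = 7/5 + Ce^(-5x)
Applying y(0) = 2: C = 2 - 7/5 = 3/5
Particular solution: y = 7/5 + (3/5)e^(-5x)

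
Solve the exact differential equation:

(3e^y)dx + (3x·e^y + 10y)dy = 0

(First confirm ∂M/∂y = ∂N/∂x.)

Verify exactness: ∂M/∂y = ∂N/∂x ✓
Find F(x,y) such that ∂F/∂x = M, ∂F/∂y = N
Solution: 3x·e^y + 5y² = C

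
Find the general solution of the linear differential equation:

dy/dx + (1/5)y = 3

Using integrating factor method:

General solution: y = 15 + Ce^(-x/5)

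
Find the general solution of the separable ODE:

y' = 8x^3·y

Separating variables and integrating:
ln|y| = 2x^4 + C

General solution: y = Ce^(2x^4)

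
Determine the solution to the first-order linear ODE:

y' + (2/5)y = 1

Using integrating factor method:

General solution: y = 5/2 + Ce^(-2x/5)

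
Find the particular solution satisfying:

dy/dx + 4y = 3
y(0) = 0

General solution: y = 3/4 + Ce^(-4x)
Applying y(0) = 0: C = 0 - 3/4 = -3/4
Particular solution: y = 3/4 - (3/4)e^(-4x)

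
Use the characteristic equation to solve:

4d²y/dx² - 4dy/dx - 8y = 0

Characteristic equation: 4r² - 4r - 8 = 0
Divide by 4: r² - r - 2 = 0
Roots: r = 2, -1 (distinct real)
General solution: y = C₁e^(2x) + C₂e^(-x)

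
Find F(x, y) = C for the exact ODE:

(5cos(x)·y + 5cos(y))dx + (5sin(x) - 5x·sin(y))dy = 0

Verify exactness: ∂M/∂y = ∂N/∂x ✓
Find F(x,y) such that ∂F/∂x = M, ∂F/∂y = N
Solution: 5sin(x)·y + 5x·cos(y) = C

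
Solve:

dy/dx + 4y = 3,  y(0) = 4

General solution: y = 3/4 + Ce^(-4x)
Applying y(0) = 4: C = 4 - 3/4 = 13/4
Particular solution: y = 3/4 + (13/4)e^(-4x)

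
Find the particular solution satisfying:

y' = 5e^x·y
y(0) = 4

General solution: y = Ce^(5e^x)
Applying IC y(0) = 4:
Particular solution: y = 4e^(5(e^x - 1))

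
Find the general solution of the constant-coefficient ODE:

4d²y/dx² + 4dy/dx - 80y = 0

Characteristic equation: 4r² + 4r - 80 = 0
Divide by 4: r² + r - 20 = 0
Roots: r = 4, -5 (distinct real)
General solution: y = C₁e^(4x) + C₂e^(-5x)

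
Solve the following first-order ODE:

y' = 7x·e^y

Separating variables and integrating:
-e^(-y) = 7x²/2 + C

General solution: y = -ln(C - 7x²/2)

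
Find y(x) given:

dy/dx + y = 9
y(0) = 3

General solution: y = 9 + Ce^(-x)
Applying y(0) = 3: C = 3 - 9 = -6
Particular solution: y = 9 - 6e^(-x)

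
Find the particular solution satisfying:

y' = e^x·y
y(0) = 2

General solution: y = Ce^(e^x)
Applying IC y(0) = 2:
Particular solution: y = 2e^(e^x - 1)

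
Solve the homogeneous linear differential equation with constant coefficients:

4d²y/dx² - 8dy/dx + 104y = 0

Characteristic equation: 4r² - 8r + 104 = 0
Divide by 4: r² - 2r + 26 = 0
Roots: r = 1 ± 5i (complex conjugates)
General solution: y = e^x(C₁cos(5x) + C₂sin(5x))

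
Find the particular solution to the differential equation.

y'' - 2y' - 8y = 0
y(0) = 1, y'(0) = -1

General solution: y = C₁e^(4x) + C₂e^(-2x)
Applying ICs: C₁ = 1/6, C₂ = 5/6
Particular solution: y = (1/6)e^(4x) + (5/6)e^(-2x)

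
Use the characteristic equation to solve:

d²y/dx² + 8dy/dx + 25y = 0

Characteristic equation: r² + 8r + 25 = 0
Roots: r = -4 ± 3i (complex conjugates)
General solution: y = e^(-4x)(C₁cos(3x) + C₂sin(3x))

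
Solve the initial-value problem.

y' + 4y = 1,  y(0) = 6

General solution: y = 1/4 + Ce^(-4x)
Applying y(0) = 6: C = 6 - 1/4 = 23/4
Particular solution: y = 1/4 + (23/4)e^(-4x)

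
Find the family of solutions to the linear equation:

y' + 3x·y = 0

Using integrating factor method:

General solution: y = Ce^(-3x^2/2)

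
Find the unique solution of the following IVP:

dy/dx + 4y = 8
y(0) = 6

General solution: y = 2 + Ce^(-4x)
Applying y(0) = 6: C = 6 - 2 = 4
Particular solution: y = 2 + 4e^(-4x)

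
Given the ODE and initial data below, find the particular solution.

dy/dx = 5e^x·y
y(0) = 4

General solution: y = Ce^(5e^x)
Applying IC y(0) = 4:
Particular solution: y = 4e^(5(e^x - 1))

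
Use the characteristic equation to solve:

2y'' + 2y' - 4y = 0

Characteristic equation: 2r² + 2r - 4 = 0
Divide by 2: r² + r - 2 = 0
Roots: r = 1, -2 (distinct real)
General solution: y = C₁e^x + C₂e^(-2x)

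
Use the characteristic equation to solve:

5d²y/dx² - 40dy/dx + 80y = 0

Characteristic equation: 5r² - 40r + 80 = 0
Divide by 5: r² - 8r + 16 = 0
Factored: (r - 4)² = 0
Repeated root: r = 4
General solution: y = (C₁ + C₂x)e^(4x)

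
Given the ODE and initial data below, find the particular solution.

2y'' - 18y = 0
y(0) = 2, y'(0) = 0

General solution: y = C₁e^(3x) + C₂e^(-3x)
Applying ICs: C₁ = 1, C₂ = 1
Particular solution: y = e^(3x) + e^(-3x)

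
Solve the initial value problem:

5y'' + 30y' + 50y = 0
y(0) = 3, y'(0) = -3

General solution: y = e^(-3x)(C₁cos(x) + C₂sin(x))
Complex roots r = -3 ± i
Applying ICs: C₁ = 3, C₂ = 6
Particular solution: y = e^(-3x)(3cos(x) + 6sin(x))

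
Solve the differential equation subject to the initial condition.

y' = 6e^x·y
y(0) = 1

General solution: y = Ce^(6e^x)
Applying IC y(0) = 1:
Particular solution: y = e^(6(e^x - 1))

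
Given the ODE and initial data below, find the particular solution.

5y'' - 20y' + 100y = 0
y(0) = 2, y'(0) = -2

General solution: y = e^(2x)(C₁cos(4x) + C₂sin(4x))
Complex roots r = 2 ± 4i
Applying ICs: C₁ = 2, C₂ = -3/2
Particular solution: y = e^(2x)(2cos(4x) - (3/2)sin(4x))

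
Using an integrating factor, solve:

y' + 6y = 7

Using integrating factor method:

General solution: y = 7/6 + Ce^(-6x)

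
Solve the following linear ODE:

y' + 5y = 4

Using integrating factor method:

General solution: y = 4/5 + Ce^(-5x)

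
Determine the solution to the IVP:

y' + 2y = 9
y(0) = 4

General solution: y = 9/2 + Ce^(-2x)
Applying y(0) = 4: C = 4 - 9/2 = -1/2
Particular solution: y = 9/2 - (1/2)e^(-2x)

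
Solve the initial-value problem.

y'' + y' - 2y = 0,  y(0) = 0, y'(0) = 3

General solution: y = C₁e^x + C₂e^(-2x)
Applying ICs: C₁ = 1, C₂ = -1
Particular solution: y = e^x - e^(-2x)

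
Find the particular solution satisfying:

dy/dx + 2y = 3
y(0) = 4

General solution: y = 3/2 + Ce^(-2x)
Applying y(0) = 4: C = 4 - 3/2 = 5/2
Particular solution: y = 3/2 + (5/2)e^(-2x)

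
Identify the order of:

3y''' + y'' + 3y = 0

The order is 3 (highest derivative is of order 3).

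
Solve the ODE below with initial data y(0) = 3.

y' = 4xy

General solution: y = Ce^(2x²)
Applying IC y(0) = 3:
Particular solution: y = 3e^(2x²)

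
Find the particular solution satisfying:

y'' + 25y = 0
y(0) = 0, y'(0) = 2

General solution: y = C₁cos(5x) + C₂sin(5x)
Complex roots r = ±5i
Applying ICs: C₁ = 0, C₂ = 2/5
Particular solution: y = (2/5)sin(5x)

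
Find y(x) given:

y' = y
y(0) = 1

General solution: y = Ce^x
Applying IC y(0) = 1:
Particular solution: y = e^x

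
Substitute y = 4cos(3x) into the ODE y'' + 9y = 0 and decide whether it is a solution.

Verification:
y'' = -36cos(3x)
y'' + 9y = 0 ✓

Yes, it is a solution.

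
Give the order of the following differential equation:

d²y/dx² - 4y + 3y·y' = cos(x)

The order is 2 (highest derivative is of order 2).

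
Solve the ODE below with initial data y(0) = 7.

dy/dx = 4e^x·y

General solution: y = Ce^(4e^x)
Applying IC y(0) = 7:
Particular solution: y = 7e^(4(e^x - 1))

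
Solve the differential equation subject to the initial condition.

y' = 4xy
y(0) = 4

General solution: y = Ce^(2x²)
Applying IC y(0) = 4:
Particular solution: y = 4e^(2x²)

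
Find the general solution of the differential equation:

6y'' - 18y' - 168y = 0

Characteristic equation: 6r² - 18r - 168 = 0
Divide by 6: r² - 3r - 28 = 0
Roots: r = 7, -4 (distinct real)
General solution: y = C₁e^(7x) + C₂e^(-4x)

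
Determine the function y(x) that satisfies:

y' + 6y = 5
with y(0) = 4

General solution: y = 5/6 + Ce^(-6x)
Applying y(0) = 4: C = 4 - 5/6 = 19/6
Particular solution: y = 5/6 + (19/6)e^(-6x)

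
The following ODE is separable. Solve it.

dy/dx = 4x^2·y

Separating variables and integrating:
ln|y| = 4x^3/3 + C

General solution: y = Ce^(4x^3/3)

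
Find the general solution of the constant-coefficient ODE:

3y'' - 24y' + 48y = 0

Characteristic equation: 3r² - 24r + 48 = 0
Divide by 3: r² - 8r + 16 = 0
Factored: (r - 4)² = 0
Repeated root: r = 4
General solution: y = (C₁ + C₂x)e^(4x)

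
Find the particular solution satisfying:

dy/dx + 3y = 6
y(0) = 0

General solution: y = 2 + Ce^(-3x)
Applying y(0) = 0: C = 0 - 2 = -2
Particular solution: y = 2 - 2e^(-3x)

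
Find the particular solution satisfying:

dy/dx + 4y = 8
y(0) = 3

General solution: y = 2 + Ce^(-4x)
Applying y(0) = 3: C = 3 - 2 = 1
Particular solution: y = 2 + e^(-4x)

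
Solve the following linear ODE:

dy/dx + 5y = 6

Using integrating factor method:

General solution: y = 6/5 + Ce^(-5x)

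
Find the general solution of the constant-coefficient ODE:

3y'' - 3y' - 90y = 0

Characteristic equation: 3r² - 3r - 90 = 0
Divide by 3: r² - r - 30 = 0
Roots: r = 6, -5 (distinct real)
General solution: y = C₁e^(6x) + C₂e^(-5x)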